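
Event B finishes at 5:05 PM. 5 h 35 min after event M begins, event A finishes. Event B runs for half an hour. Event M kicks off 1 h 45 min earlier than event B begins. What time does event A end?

Event B starts at 5:05 PM − 30 min = 4:35 PM.
Event M starts at 4:35 PM − 105 min = 2:50 PM.
Event A ends at 2:50 PM + 335 min = 8:25 PM.

8:25 PM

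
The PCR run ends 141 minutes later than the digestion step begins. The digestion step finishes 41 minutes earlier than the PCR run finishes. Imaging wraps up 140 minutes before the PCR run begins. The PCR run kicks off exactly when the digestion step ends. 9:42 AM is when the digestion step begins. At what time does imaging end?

The PCR run ends at 9:42 AM + 141 min = 12:03 PM.
The digestion step ends at 12:03 PM − 41 min = 11:22 AM.
So the PCR run starts at 11:22 AM.
Imaging ends at 11:22 AM − 140 min = 9:02 AM.

9:02 AM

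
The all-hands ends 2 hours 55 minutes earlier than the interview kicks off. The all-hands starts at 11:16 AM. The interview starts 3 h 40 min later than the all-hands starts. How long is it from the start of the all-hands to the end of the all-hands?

The interview starts at 11:16 AM + 220 min = 2:56 PM.
The all-hands ends at 2:56 PM − 175 min = 12:01 PM.
From 11:16 AM to 12:01 PM is 45 minutes.

45 minutes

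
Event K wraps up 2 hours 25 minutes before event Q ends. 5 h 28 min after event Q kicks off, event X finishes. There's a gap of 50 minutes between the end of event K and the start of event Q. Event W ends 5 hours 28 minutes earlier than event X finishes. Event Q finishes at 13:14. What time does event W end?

11:39

Event K ends at 13:14 − 145 min = 10:49.
Event Q starts at 10:49 + 50 min = 11:39.
Event X ends at 11:39 + 328 min = 17:07.
Event W ends at 17:07 − 328 min = 11:39.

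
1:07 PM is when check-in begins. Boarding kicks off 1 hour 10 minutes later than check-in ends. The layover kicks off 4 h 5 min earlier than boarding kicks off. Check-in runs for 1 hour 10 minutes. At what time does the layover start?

11:22 AM

Check-in ends at 1:07 PM + 70 min = 2:17 PM.
Boarding starts at 2:17 PM + 70 min = 3:27 PM.
The layover starts at 3:27 PM − 245 min = 11:22 AM.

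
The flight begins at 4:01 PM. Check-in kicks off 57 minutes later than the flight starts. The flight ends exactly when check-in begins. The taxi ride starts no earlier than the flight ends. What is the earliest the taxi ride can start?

Check-in starts at 4:01 PM + 57 min = 4:58 PM.
So the flight ends at 4:58 PM.
The taxi ride is bounded by the flight, so the earliest it can start is 4:58 PM.

4:58 PM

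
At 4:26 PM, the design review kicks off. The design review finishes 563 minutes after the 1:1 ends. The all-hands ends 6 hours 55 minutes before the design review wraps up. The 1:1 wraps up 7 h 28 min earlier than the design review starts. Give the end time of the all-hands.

11:26 AM

The 1:1 ends at 4:26 PM − 448 min = 8:58 AM.
The design review ends at 8:58 AM + 563 min = 6:21 PM.
The all-hands ends at 6:21 PM − 415 min = 11:26 AM.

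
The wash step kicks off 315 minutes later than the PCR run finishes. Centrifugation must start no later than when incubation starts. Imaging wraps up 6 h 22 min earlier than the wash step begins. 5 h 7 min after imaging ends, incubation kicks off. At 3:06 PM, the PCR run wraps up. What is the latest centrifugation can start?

The wash step starts at 3:06 PM + 315 min = 8:21 PM.
Imaging ends at 8:21 PM − 382 min = 1:59 PM.
Incubation starts at 1:59 PM + 307 min = 7:06 PM.
Centrifugation is bounded by incubation, so the latest it can start is 7:06 PM.

7:06 PM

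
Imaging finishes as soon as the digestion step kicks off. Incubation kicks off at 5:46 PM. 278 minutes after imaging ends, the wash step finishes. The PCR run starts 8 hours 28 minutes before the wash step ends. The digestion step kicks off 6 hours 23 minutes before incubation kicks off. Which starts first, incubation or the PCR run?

the PCR run

The digestion step starts at 5:46 PM − 383 min = 11:23 AM.
So imaging ends at 11:23 AM.
The wash step ends at 11:23 AM + 278 min = 4:01 PM.
The PCR run starts at 4:01 PM − 508 min = 7:33 AM.
Incubation starts at 5:46 PM and the PCR run starts at 7:33 AM, so the PCR run is first.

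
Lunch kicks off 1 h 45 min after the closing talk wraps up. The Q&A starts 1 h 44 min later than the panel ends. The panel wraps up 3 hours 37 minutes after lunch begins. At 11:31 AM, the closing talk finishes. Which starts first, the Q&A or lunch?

lunch

Lunch starts at 11:31 AM + 105 min = 1:16 PM.
The panel ends at 1:16 PM + 217 min = 4:53 PM.
The Q&A starts at 4:53 PM + 104 min = 6:37 PM.
The Q&A starts at 6:37 PM and lunch starts at 1:16 PM, so lunch is first.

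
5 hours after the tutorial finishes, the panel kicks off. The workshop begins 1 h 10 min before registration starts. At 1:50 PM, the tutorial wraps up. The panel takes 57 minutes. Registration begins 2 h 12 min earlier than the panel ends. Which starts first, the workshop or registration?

the workshop

The panel starts at 1:50 PM + 300 min = 6:50 PM.
The panel ends at 6:50 PM + 57 min = 7:47 PM.
Registration starts at 7:47 PM − 132 min = 5:35 PM.
The workshop starts at 5:35 PM − 70 min = 4:25 PM.
The workshop starts at 4:25 PM and registration starts at 5:35 PM, so the workshop is first.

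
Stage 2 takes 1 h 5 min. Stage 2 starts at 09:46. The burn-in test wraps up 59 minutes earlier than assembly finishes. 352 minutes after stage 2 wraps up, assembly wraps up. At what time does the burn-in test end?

15:44

Stage 2 ends at 09:46 + 65 min = 10:51.
Assembly ends at 10:51 + 352 min = 16:43.
The burn-in test ends at 16:43 − 59 min = 15:44.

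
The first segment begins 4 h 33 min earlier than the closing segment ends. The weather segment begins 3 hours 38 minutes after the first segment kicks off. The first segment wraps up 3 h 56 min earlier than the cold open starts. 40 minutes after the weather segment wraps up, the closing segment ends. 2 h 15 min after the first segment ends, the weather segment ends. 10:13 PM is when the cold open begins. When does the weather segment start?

The first segment ends at 10:13 PM − 236 min = 6:17 PM.
The weather segment ends at 6:17 PM + 135 min = 8:32 PM.
The closing segment ends at 8:32 PM + 40 min = 9:12 PM.
The first segment starts at 9:12 PM − 273 min = 4:39 PM.
The weather segment starts at 4:39 PM + 218 min = 8:17 PM.

8:17 PM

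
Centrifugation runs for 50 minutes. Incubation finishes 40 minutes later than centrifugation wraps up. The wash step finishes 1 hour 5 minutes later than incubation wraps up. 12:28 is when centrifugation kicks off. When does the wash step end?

15:03

Centrifugation ends at 12:28 + 50 min = 13:18.
Incubation ends at 13:18 + 40 min = 13:58.
The wash step ends at 13:58 + 65 min = 15:03.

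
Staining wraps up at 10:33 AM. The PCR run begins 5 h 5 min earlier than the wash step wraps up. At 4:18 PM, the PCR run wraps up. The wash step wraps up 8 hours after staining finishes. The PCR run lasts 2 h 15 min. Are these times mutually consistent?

The wash step ends at 10:33 AM + 480 min = 6:33 PM.
The PCR run starts at 6:33 PM − 305 min = 1:28 PM.
The PCR run ends at 1:28 PM + 135 min = 3:43 PM.
But the PCR run is also said to end at 4:18 PM — a 35-minute conflict.

No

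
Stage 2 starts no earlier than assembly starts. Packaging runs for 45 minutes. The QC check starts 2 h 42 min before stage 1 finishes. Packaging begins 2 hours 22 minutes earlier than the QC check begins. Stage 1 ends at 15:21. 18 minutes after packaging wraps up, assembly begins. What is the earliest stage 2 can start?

11:20

The QC check starts at 15:21 − 162 min = 12:39.
Packaging starts at 12:39 − 142 min = 10:17.
Packaging ends at 10:17 + 45 min = 11:02.
Assembly starts at 11:02 + 18 min = 11:20.
Stage 2 is bounded by assembly, so the earliest it can start is 11:20.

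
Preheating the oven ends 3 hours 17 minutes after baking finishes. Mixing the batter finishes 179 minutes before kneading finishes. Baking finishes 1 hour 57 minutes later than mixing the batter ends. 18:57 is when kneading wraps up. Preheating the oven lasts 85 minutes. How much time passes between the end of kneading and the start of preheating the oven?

Mixing the batter ends at 18:57 − 179 min = 15:58.
Baking ends at 15:58 + 117 min = 17:55.
Preheating the oven ends at 17:55 + 197 min = 21:12.
Preheating the oven starts at 21:12 − 85 min = 19:47.
From 18:57 to 19:47 is 50 minutes.

50 minutes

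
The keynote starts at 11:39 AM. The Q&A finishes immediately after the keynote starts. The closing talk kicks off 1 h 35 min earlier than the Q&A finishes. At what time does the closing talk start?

The Q&A ends at 11:39 AM.
The closing talk starts at 11:39 AM − 95 min = 10:04 AM.

10:04 AM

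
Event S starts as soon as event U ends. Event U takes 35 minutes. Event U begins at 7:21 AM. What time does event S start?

7:56 AM

Event U ends at 7:21 AM + 35 min = 7:56 AM.
So event S starts at 7:56 AM.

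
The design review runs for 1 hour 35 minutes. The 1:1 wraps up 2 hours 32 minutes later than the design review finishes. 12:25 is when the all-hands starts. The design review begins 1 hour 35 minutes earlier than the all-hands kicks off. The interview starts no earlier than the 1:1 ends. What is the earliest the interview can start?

The design review starts at 12:25 − 95 min = 10:50.
The design review ends at 10:50 + 95 min = 12:25.
The 1:1 ends at 12:25 + 152 min = 14:57.
The interview is bounded by the 1:1, so the earliest it can start is 14:57.

14:57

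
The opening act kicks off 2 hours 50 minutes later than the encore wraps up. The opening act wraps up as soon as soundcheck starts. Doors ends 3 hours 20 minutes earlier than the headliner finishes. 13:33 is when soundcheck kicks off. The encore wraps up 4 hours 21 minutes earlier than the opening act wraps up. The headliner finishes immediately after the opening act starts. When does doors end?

08:42

The opening act ends at 13:33.
The encore ends at 13:33 − 261 min = 09:12.
The opening act starts at 09:12 + 170 min = 12:02.
So the headliner ends at 12:02.
Doors ends at 12:02 − 200 min = 08:42.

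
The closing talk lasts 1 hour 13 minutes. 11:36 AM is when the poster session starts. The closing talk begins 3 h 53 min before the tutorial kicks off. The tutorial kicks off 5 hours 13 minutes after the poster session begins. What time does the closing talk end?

2:09 PM

The tutorial starts at 11:36 AM + 313 min = 4:49 PM.
The closing talk starts at 4:49 PM − 233 min = 12:56 PM.
The closing talk ends at 12:56 PM + 73 min = 2:09 PM.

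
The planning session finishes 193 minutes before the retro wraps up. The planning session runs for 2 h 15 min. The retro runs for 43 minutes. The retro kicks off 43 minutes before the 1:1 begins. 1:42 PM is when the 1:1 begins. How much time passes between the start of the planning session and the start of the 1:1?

The retro starts at 1:42 PM − 43 min = 12:59 PM.
The retro ends at 12:59 PM + 43 min = 1:42 PM.
The planning session ends at 1:42 PM − 193 min = 10:29 AM.
The planning session starts at 10:29 AM − 135 min = 8:14 AM.
From 8:14 AM to 1:42 PM is 5 h 28 min.

5 h 28 min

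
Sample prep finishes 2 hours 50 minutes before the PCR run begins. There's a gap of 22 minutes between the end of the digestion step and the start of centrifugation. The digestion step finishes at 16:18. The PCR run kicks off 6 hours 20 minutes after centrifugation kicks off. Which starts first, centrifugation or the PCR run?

Centrifugation starts at 16:18 + 22 min = 16:40.
The PCR run starts at 16:40 + 380 min = 23:00.
Centrifugation starts at 16:40 and the PCR run starts at 23:00, so centrifugation is first.

centrifugation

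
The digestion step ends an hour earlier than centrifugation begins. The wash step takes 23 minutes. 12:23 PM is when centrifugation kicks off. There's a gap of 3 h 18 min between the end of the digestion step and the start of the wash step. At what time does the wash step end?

3:04 PM

The digestion step ends at 12:23 PM − 60 min = 11:23 AM.
The wash step starts at 11:23 AM + 198 min = 2:41 PM.
The wash step ends at 2:41 PM + 23 min = 3:04 PM.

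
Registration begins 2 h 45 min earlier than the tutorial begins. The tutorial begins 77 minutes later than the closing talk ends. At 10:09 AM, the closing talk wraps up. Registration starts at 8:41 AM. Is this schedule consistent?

Yes

The tutorial starts at 10:09 AM + 77 min = 11:26 AM.
Registration starts at 11:26 AM − 165 min = 8:41 AM.
That matches the stated 8:41 AM, so the schedule is consistent.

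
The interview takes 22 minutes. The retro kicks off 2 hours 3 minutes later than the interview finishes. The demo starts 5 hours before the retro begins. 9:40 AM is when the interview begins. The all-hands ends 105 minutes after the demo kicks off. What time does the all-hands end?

8:50 AM

The interview ends at 9:40 AM + 22 min = 10:02 AM.
The retro starts at 10:02 AM + 123 min = 12:05 PM.
The demo starts at 12:05 PM − 300 min = 7:05 AM.
The all-hands ends at 7:05 AM + 105 min = 8:50 AM.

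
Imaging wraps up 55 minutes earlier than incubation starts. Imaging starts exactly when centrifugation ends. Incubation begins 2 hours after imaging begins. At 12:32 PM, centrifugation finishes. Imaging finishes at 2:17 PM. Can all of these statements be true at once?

No

Imaging starts at 12:32 PM.
Incubation starts at 12:32 PM + 120 min = 2:32 PM.
Imaging ends at 2:32 PM − 55 min = 1:37 PM.
But imaging is also said to end at 2:17 PM — a 40-minute conflict.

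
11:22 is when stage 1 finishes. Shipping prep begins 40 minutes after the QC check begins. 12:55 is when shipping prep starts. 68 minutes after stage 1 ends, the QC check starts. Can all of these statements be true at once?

The QC check starts at 11:22 + 68 min = 12:30.
Shipping prep starts at 12:30 + 40 min = 13:10.
But shipping prep is also said to start at 12:55 — a 15-minute conflict.

No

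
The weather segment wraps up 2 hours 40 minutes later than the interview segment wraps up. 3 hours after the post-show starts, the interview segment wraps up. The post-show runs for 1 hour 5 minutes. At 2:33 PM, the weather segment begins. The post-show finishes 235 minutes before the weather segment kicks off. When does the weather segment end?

3:13 PM

The post-show ends at 2:33 PM − 235 min = 10:38 AM.
The post-show starts at 10:38 AM − 65 min = 9:33 AM.
The interview segment ends at 9:33 AM + 180 min = 12:33 PM.
The weather segment ends at 12:33 PM + 160 min = 3:13 PM.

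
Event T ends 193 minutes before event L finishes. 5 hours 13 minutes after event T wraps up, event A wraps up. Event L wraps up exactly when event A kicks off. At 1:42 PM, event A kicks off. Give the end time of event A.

3:42 PM

Event L ends at 1:42 PM.
Event T ends at 1:42 PM − 193 min = 10:29 AM.
Event A ends at 10:29 AM + 313 min = 3:42 PM.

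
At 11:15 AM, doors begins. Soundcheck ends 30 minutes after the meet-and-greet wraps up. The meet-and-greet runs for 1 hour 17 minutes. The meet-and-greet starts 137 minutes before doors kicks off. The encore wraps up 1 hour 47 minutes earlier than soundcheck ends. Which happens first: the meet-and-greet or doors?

The meet-and-greet starts at 11:15 AM − 137 min = 8:58 AM.
The meet-and-greet starts at 8:58 AM and doors starts at 11:15 AM, so the meet-and-greet is first.

the meet-and-greet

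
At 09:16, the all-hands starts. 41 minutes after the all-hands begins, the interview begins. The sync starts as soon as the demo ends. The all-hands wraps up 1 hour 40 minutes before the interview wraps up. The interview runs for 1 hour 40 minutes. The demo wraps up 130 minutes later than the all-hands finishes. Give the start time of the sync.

The interview starts at 09:16 + 41 min = 09:57.
The interview ends at 09:57 + 100 min = 11:37.
The all-hands ends at 11:37 − 100 min = 09:57.
The demo ends at 09:57 + 130 min = 12:07.
So the sync starts at 12:07.

12:07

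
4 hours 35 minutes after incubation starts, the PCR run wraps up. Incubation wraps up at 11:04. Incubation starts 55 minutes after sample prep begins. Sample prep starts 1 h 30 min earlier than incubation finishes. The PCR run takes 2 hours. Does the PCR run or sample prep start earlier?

sample prep

Sample prep starts at 11:04 − 90 min = 09:34.
Incubation starts at 09:34 + 55 min = 10:29.
The PCR run ends at 10:29 + 275 min = 15:04.
The PCR run starts at 15:04 − 120 min = 13:04.
The PCR run starts at 13:04 and sample prep starts at 09:34, so sample prep is first.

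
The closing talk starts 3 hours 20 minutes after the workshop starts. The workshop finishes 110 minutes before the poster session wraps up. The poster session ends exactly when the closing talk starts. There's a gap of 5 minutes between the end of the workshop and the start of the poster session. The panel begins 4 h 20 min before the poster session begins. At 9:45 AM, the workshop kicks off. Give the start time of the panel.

The closing talk starts at 9:45 AM + 200 min = 1:05 PM.
So the poster session ends at 1:05 PM.
The workshop ends at 1:05 PM − 110 min = 11:15 AM.
The poster session starts at 11:15 AM + 5 min = 11:20 AM.
The panel starts at 11:20 AM − 260 min = 7:00 AM.

7:00 AM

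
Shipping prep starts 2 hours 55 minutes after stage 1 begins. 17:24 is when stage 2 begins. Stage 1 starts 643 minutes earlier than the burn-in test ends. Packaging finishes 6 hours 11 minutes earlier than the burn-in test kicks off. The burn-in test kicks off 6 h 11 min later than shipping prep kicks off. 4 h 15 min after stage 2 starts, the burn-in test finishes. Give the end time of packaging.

13:51

The burn-in test ends at 17:24 + 255 min = 21:39.
Stage 1 starts at 21:39 − 643 min = 10:56.
Shipping prep starts at 10:56 + 175 min = 13:51.
The burn-in test starts at 13:51 + 371 min = 20:02.
Packaging ends at 20:02 − 371 min = 13:51.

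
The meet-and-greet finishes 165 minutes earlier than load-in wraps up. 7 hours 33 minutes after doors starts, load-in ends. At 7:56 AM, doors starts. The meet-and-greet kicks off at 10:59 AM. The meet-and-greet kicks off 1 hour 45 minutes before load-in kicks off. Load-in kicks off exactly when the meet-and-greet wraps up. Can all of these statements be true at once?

Load-in ends at 7:56 AM + 453 min = 3:29 PM.
The meet-and-greet ends at 3:29 PM − 165 min = 12:44 PM.
So load-in starts at 12:44 PM.
The meet-and-greet starts at 12:44 PM − 105 min = 10:59 AM.
That matches the stated 10:59 AM, so the schedule is consistent.

Yes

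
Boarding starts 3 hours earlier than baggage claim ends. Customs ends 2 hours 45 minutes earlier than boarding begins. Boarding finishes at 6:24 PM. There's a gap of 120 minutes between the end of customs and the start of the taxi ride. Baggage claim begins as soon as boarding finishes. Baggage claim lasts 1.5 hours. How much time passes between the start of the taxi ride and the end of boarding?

2 h 15 min

Baggage claim starts at 6:24 PM.
Baggage claim ends at 6:24 PM + 90 min = 7:54 PM.
Boarding starts at 7:54 PM − 180 min = 4:54 PM.
Customs ends at 4:54 PM − 165 min = 2:09 PM.
The taxi ride starts at 2:09 PM + 120 min = 4:09 PM.
From 4:09 PM to 6:24 PM is 2 h 15 min.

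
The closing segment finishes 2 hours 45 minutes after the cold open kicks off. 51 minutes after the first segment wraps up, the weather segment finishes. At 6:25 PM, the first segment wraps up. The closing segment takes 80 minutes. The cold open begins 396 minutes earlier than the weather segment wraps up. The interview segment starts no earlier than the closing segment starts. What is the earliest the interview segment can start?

The weather segment ends at 6:25 PM + 51 min = 7:16 PM.
The cold open starts at 7:16 PM − 396 min = 12:40 PM.
The closing segment ends at 12:40 PM + 165 min = 3:25 PM.
The closing segment starts at 3:25 PM − 80 min = 2:05 PM.
The interview segment is bounded by the closing segment, so the earliest it can start is 2:05 PM.

2:05 PM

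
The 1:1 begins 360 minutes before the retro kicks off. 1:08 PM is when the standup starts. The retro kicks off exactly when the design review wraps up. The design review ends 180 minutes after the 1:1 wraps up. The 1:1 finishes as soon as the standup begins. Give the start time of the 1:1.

10:08 AM

The 1:1 ends at 1:08 PM.
The design review ends at 1:08 PM + 180 min = 4:08 PM.
So the retro starts at 4:08 PM.
The 1:1 starts at 4:08 PM − 360 min = 10:08 AM.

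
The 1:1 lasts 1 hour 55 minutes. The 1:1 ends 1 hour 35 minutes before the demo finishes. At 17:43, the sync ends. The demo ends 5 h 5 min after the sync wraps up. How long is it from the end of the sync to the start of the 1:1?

95 minutes

The demo ends at 17:43 + 305 min = 22:48.
The 1:1 ends at 22:48 − 95 min = 21:13.
The 1:1 starts at 21:13 − 115 min = 19:18.
From 17:43 to 19:18 is 95 minutes.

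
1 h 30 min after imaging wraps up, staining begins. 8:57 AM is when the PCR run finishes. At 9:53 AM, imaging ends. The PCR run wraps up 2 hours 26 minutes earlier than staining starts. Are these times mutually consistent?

Staining starts at 9:53 AM + 90 min = 11:23 AM.
The PCR run ends at 11:23 AM − 146 min = 8:57 AM.
That matches the stated 8:57 AM, so the schedule is consistent.

Yes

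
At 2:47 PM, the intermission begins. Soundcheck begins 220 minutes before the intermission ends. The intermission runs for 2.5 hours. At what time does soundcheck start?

1:37 PM

The intermission ends at 2:47 PM + 150 min = 5:17 PM.
Soundcheck starts at 5:17 PM − 220 min = 1:37 PM.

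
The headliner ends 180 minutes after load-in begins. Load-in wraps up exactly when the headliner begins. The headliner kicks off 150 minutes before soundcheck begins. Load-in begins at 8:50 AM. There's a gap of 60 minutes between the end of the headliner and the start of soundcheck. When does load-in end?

The headliner ends at 8:50 AM + 180 min = 11:50 AM.
Soundcheck starts at 11:50 AM + 60 min = 12:50 PM.
The headliner starts at 12:50 PM − 150 min = 10:20 AM.
So load-in ends at 10:20 AM.

10:20 AM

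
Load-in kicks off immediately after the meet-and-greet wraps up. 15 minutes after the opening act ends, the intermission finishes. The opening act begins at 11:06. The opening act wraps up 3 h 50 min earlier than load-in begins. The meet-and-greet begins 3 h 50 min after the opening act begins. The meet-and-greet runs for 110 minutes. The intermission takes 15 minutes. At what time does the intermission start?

The meet-and-greet starts at 11:06 + 230 min = 14:56.
The meet-and-greet ends at 14:56 + 110 min = 16:46.
So load-in starts at 16:46.
The opening act ends at 16:46 − 230 min = 12:56.
The intermission ends at 12:56 + 15 min = 13:11.
The intermission starts at 13:11 − 15 min = 12:56.

12:56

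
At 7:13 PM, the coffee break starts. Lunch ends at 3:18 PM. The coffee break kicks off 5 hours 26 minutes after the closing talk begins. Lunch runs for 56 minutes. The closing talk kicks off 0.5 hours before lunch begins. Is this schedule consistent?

Lunch starts at 3:18 PM − 56 min = 2:22 PM.
The closing talk starts at 2:22 PM − 30 min = 1:52 PM.
The coffee break starts at 1:52 PM + 326 min = 7:18 PM.
But the coffee break is also said to start at 7:13 PM — a 5-minute conflict.

No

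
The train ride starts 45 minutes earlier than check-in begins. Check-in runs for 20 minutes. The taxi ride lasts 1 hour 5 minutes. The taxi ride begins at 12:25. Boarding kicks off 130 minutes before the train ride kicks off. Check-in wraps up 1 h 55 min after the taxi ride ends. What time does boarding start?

12:10

The taxi ride ends at 12:25 + 65 min = 13:30.
Check-in ends at 13:30 + 115 min = 15:25.
Check-in starts at 15:25 − 20 min = 15:05.
The train ride starts at 15:05 − 45 min = 14:20.
Boarding starts at 14:20 − 130 min = 12:10.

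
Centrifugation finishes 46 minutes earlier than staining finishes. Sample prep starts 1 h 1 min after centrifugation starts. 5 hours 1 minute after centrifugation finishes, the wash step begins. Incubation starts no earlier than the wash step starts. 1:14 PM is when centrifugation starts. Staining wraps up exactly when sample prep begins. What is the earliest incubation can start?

Sample prep starts at 1:14 PM + 61 min = 2:15 PM.
So staining ends at 2:15 PM.
Centrifugation ends at 2:15 PM − 46 min = 1:29 PM.
The wash step starts at 1:29 PM + 301 min = 6:30 PM.
Incubation is bounded by the wash step, so the earliest it can start is 6:30 PM.

6:30 PM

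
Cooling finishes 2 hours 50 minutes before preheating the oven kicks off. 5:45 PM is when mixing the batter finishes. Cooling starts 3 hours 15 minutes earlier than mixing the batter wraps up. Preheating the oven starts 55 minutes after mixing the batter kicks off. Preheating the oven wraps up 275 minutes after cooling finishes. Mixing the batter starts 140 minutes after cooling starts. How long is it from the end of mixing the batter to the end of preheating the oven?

105 minutes

Cooling starts at 5:45 PM − 195 min = 2:30 PM.
Mixing the batter starts at 2:30 PM + 140 min = 4:50 PM.
Preheating the oven starts at 4:50 PM + 55 min = 5:45 PM.
Cooling ends at 5:45 PM − 170 min = 2:55 PM.
Preheating the oven ends at 2:55 PM + 275 min = 7:30 PM.
From 5:45 PM to 7:30 PM is 105 minutes.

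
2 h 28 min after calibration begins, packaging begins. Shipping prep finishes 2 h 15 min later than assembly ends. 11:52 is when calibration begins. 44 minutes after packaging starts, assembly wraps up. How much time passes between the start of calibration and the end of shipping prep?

Packaging starts at 11:52 + 148 min = 14:20.
Assembly ends at 14:20 + 44 min = 15:04.
Shipping prep ends at 15:04 + 135 min = 17:19.
From 11:52 to 17:19 is 5 hours 27 minutes.

5 hours 27 minutes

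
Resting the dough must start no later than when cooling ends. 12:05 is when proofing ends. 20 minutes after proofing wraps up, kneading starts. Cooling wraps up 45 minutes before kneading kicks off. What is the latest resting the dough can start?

11:40

Kneading starts at 12:05 + 20 min = 12:25.
Cooling ends at 12:25 − 45 min = 11:40.
Resting the dough is bounded by cooling, so the latest it can start is 11:40.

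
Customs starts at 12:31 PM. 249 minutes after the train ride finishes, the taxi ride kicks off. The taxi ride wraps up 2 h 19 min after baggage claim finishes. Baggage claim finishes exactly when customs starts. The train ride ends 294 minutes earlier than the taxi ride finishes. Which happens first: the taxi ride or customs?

Baggage claim ends at 12:31 PM.
The taxi ride ends at 12:31 PM + 139 min = 2:50 PM.
The train ride ends at 2:50 PM − 294 min = 9:56 AM.
The taxi ride starts at 9:56 AM + 249 min = 2:05 PM.
The taxi ride starts at 2:05 PM and customs starts at 12:31 PM, so customs is first.

customs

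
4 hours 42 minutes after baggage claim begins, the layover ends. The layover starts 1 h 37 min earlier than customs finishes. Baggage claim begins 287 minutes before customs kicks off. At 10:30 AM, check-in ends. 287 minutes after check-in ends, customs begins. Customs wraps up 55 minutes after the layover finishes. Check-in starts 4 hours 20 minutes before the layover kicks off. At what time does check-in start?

10:10 AM

Customs starts at 10:30 AM + 287 min = 3:17 PM.
Baggage claim starts at 3:17 PM − 287 min = 10:30 AM.
The layover ends at 10:30 AM + 282 min = 3:12 PM.
Customs ends at 3:12 PM + 55 min = 4:07 PM.
The layover starts at 4:07 PM − 97 min = 2:30 PM.
Check-in starts at 2:30 PM − 260 min = 10:10 AM.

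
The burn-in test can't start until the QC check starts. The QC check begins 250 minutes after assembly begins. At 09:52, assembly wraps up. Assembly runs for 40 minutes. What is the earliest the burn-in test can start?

13:22

Assembly starts at 09:52 − 40 min = 09:12.
The QC check starts at 09:12 + 250 min = 13:22.
The burn-in test is bounded by the QC check, so the earliest it can start is 13:22.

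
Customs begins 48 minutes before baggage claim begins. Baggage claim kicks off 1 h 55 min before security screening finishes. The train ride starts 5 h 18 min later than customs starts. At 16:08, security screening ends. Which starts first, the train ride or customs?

Baggage claim starts at 16:08 − 115 min = 14:13.
Customs starts at 14:13 − 48 min = 13:25.
The train ride starts at 13:25 + 318 min = 18:43.
The train ride starts at 18:43 and customs starts at 13:25, so customs is first.

customs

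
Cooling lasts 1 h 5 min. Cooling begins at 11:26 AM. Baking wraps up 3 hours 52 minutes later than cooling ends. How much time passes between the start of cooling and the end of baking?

4 hours 57 minutes

Cooling ends at 11:26 AM + 65 min = 12:31 PM.
Baking ends at 12:31 PM + 232 min = 4:23 PM.
From 11:26 AM to 4:23 PM is 4 hours 57 minutes.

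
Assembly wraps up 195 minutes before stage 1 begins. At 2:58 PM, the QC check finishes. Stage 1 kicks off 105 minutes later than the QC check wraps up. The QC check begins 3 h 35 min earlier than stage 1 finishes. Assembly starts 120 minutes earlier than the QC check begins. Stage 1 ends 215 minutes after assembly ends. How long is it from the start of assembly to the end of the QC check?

Stage 1 starts at 2:58 PM + 105 min = 4:43 PM.
Assembly ends at 4:43 PM − 195 min = 1:28 PM.
Stage 1 ends at 1:28 PM + 215 min = 5:03 PM.
The QC check starts at 5:03 PM − 215 min = 1:28 PM.
Assembly starts at 1:28 PM − 120 min = 11:28 AM.
From 11:28 AM to 2:58 PM is 210 minutes.

210 minutes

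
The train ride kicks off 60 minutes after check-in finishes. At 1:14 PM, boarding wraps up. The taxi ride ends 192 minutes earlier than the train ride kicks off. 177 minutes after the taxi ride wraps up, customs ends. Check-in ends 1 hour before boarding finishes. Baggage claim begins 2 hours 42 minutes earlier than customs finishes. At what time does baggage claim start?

10:17 AM

Check-in ends at 1:14 PM − 60 min = 12:14 PM.
The train ride starts at 12:14 PM + 60 min = 1:14 PM.
The taxi ride ends at 1:14 PM − 192 min = 10:02 AM.
Customs ends at 10:02 AM + 177 min = 12:59 PM.
Baggage claim starts at 12:59 PM − 162 min = 10:17 AM.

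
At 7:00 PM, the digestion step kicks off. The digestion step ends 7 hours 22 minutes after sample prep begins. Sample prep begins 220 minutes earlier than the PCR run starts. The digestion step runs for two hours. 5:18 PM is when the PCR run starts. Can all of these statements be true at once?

Sample prep starts at 5:18 PM − 220 min = 1:38 PM.
The digestion step ends at 1:38 PM + 442 min = 9:00 PM.
The digestion step starts at 9:00 PM − 120 min = 7:00 PM.
That matches the stated 7:00 PM, so the schedule is consistent.

Yes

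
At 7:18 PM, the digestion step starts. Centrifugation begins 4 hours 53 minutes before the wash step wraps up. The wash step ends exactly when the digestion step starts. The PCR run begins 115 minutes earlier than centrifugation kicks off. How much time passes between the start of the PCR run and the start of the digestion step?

6 hours 48 minutes

The wash step ends at 7:18 PM.
Centrifugation starts at 7:18 PM − 293 min = 2:25 PM.
The PCR run starts at 2:25 PM − 115 min = 12:30 PM.
From 12:30 PM to 7:18 PM is 6 hours 48 minutes.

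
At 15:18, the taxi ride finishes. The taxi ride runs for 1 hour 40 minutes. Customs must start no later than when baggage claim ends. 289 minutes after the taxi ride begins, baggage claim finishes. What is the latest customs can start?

The taxi ride starts at 15:18 − 100 min = 13:38.
Baggage claim ends at 13:38 + 289 min = 18:27.
Customs is bounded by baggage claim, so the latest it can start is 18:27.

18:27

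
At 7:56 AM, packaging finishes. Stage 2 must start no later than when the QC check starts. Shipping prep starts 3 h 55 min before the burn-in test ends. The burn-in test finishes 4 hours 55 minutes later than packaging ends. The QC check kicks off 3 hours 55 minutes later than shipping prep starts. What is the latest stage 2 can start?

The burn-in test ends at 7:56 AM + 295 min = 12:51 PM.
Shipping prep starts at 12:51 PM − 235 min = 8:56 AM.
The QC check starts at 8:56 AM + 235 min = 12:51 PM.
Stage 2 is bounded by the QC check, so the latest it can start is 12:51 PM.

12:51 PM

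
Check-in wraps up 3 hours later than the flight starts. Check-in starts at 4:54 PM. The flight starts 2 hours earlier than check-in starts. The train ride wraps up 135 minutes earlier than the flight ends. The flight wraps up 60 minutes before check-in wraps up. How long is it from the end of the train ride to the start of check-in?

The flight starts at 4:54 PM − 120 min = 2:54 PM.
Check-in ends at 2:54 PM + 180 min = 5:54 PM.
The flight ends at 5:54 PM − 60 min = 4:54 PM.
The train ride ends at 4:54 PM − 135 min = 2:39 PM.
From 2:39 PM to 4:54 PM is 2 h 15 min.

2 h 15 min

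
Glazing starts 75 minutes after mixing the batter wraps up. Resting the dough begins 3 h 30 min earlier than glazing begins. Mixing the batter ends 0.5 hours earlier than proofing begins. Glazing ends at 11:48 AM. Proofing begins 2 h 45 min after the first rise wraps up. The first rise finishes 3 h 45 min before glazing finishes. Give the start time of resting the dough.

8:03 AM

The first rise ends at 11:48 AM − 225 min = 8:03 AM.
Proofing starts at 8:03 AM + 165 min = 10:48 AM.
Mixing the batter ends at 10:48 AM − 30 min = 10:18 AM.
Glazing starts at 10:18 AM + 75 min = 11:33 AM.
Resting the dough starts at 11:33 AM − 210 min = 8:03 AM.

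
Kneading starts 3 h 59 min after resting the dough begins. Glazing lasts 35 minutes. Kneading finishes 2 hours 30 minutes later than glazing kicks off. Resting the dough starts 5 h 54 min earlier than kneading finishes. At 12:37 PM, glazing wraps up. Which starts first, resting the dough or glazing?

Glazing starts at 12:37 PM − 35 min = 12:02 PM.
Kneading ends at 12:02 PM + 150 min = 2:32 PM.
Resting the dough starts at 2:32 PM − 354 min = 8:38 AM.
Resting the dough starts at 8:38 AM and glazing starts at 12:02 PM, so resting the dough is first.

resting the dough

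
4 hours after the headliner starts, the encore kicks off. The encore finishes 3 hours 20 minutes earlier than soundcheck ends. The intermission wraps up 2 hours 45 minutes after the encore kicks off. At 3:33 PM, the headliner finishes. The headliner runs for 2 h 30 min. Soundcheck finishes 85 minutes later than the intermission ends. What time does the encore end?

The headliner starts at 3:33 PM − 150 min = 1:03 PM.
The encore starts at 1:03 PM + 240 min = 5:03 PM.
The intermission ends at 5:03 PM + 165 min = 7:48 PM.
Soundcheck ends at 7:48 PM + 85 min = 9:13 PM.
The encore ends at 9:13 PM − 200 min = 5:53 PM.

5:53 PM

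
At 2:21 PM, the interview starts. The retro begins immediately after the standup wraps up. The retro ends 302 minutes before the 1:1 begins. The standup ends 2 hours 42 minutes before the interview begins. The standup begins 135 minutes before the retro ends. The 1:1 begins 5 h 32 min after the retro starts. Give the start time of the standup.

9:54 AM

The standup ends at 2:21 PM − 162 min = 11:39 AM.
So the retro starts at 11:39 AM.
The 1:1 starts at 11:39 AM + 332 min = 5:11 PM.
The retro ends at 5:11 PM − 302 min = 12:09 PM.
The standup starts at 12:09 PM − 135 min = 9:54 AM.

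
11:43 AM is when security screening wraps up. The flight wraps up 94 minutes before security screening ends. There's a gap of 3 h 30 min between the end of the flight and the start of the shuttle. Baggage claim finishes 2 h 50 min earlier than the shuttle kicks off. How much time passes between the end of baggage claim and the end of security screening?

The flight ends at 11:43 AM − 94 min = 10:09 AM.
The shuttle starts at 10:09 AM + 210 min = 1:39 PM.
Baggage claim ends at 1:39 PM − 170 min = 10:49 AM.
From 10:49 AM to 11:43 AM is 54 minutes.

54 minutes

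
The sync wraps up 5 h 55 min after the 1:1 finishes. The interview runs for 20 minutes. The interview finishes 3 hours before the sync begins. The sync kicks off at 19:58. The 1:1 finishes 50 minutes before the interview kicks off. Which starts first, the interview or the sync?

the interview

The interview ends at 19:58 − 180 min = 16:58.
The interview starts at 16:58 − 20 min = 16:38.
The interview starts at 16:38 and the sync starts at 19:58, so the interview is first.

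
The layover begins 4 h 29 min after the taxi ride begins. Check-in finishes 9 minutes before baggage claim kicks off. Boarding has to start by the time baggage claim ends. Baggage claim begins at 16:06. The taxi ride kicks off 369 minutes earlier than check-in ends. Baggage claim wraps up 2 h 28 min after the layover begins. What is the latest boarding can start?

16:45

Check-in ends at 16:06 − 9 min = 15:57.
The taxi ride starts at 15:57 − 369 min = 09:48.
The layover starts at 09:48 + 269 min = 14:17.
Baggage claim ends at 14:17 + 148 min = 16:45.
Boarding is bounded by baggage claim, so the latest it can start is 16:45.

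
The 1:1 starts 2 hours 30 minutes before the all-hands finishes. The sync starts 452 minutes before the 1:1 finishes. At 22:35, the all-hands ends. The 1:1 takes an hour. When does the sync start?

The 1:1 starts at 22:35 − 150 min = 20:05.
The 1:1 ends at 20:05 + 60 min = 21:05.
The sync starts at 21:05 − 452 min = 13:33.

13:33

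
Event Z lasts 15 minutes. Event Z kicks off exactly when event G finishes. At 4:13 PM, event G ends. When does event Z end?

Event Z starts at 4:13 PM.
Event Z ends at 4:13 PM + 15 min = 4:28 PM.

4:28 PM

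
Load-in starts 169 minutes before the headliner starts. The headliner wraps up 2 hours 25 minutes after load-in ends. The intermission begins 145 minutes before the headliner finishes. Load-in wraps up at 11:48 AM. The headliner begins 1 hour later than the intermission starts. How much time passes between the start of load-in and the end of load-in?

The headliner ends at 11:48 AM + 145 min = 2:13 PM.
The intermission starts at 2:13 PM − 145 min = 11:48 AM.
The headliner starts at 11:48 AM + 60 min = 12:48 PM.
Load-in starts at 12:48 PM − 169 min = 9:59 AM.
From 9:59 AM to 11:48 AM is 1 h 49 min.

1 h 49 min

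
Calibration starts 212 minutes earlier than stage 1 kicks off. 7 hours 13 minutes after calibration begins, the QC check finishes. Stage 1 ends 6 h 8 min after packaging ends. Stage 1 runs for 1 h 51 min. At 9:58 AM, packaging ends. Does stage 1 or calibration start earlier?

Stage 1 ends at 9:58 AM + 368 min = 4:06 PM.
Stage 1 starts at 4:06 PM − 111 min = 2:15 PM.
Calibration starts at 2:15 PM − 212 min = 10:43 AM.
Stage 1 starts at 2:15 PM and calibration starts at 10:43 AM, so calibration is first.

calibration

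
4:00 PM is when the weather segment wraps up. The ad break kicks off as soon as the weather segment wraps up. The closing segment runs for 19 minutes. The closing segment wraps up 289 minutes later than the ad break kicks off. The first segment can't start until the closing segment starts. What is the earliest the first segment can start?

The ad break starts at 4:00 PM.
The closing segment ends at 4:00 PM + 289 min = 8:49 PM.
The closing segment starts at 8:49 PM − 19 min = 8:30 PM.
The first segment is bounded by the closing segment, so the earliest it can start is 8:30 PM.

8:30 PM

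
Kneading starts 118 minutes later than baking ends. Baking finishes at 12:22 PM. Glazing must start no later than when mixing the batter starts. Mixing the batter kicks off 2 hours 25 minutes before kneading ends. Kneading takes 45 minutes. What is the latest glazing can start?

Kneading starts at 12:22 PM + 118 min = 2:20 PM.
Kneading ends at 2:20 PM + 45 min = 3:05 PM.
Mixing the batter starts at 3:05 PM − 145 min = 12:40 PM.
Glazing is bounded by mixing the batter, so the latest it can start is 12:40 PM.

12:40 PM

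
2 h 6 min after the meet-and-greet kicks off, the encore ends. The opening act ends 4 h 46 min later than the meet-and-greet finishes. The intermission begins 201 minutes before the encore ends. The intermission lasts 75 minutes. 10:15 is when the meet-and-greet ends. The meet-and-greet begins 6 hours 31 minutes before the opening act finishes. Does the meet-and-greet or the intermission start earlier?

the intermission

The opening act ends at 10:15 + 286 min = 15:01.
The meet-and-greet starts at 15:01 − 391 min = 08:30.
The encore ends at 08:30 + 126 min = 10:36.
The intermission starts at 10:36 − 201 min = 07:15.
The meet-and-greet starts at 08:30 and the intermission starts at 07:15, so the intermission is first.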